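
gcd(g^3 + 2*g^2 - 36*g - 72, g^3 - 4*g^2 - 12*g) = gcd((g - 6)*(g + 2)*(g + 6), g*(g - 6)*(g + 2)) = g^2 - 4*g - 12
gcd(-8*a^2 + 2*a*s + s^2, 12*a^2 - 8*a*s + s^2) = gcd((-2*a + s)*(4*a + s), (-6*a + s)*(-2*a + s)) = -2*a + s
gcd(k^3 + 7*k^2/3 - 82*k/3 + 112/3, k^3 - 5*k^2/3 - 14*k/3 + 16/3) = k - 8/3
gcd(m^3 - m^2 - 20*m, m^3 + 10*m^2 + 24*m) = m^2 + 4*m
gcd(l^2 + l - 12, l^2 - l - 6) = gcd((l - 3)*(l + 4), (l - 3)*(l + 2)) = l - 3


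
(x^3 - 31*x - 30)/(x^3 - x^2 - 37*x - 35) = (x - 6)/(x - 7)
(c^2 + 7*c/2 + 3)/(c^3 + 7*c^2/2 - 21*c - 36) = (c + 2)/(c^2 + 2*c - 24)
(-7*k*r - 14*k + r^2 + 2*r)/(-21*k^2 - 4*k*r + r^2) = (r + 2)/(3*k + r)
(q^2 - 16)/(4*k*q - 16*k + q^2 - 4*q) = (q + 4)/(4*k + q)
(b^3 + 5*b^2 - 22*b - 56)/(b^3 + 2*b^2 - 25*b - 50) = (b^2 + 3*b - 28)/(b^2 - 25)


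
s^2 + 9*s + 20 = (s + 4)*(s + 5)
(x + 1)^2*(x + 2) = x^3 + 4*x^2 + 5*x + 2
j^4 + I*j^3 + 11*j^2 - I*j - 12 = (j - 1)*(j + 1)*(j - 3*I)*(j + 4*I)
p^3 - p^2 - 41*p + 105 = (p - 5)*(p - 3)*(p + 7)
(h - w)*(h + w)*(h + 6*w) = h^3 + 6*h^2*w - h*w^2 - 6*w^3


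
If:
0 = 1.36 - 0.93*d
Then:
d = 1.46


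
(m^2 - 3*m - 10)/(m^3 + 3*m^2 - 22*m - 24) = (m^2 - 3*m - 10)/(m^3 + 3*m^2 - 22*m - 24)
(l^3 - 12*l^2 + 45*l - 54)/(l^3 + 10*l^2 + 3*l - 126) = (l^2 - 9*l + 18)/(l^2 + 13*l + 42)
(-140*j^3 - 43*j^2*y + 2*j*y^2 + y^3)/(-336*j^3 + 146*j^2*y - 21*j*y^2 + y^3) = (20*j^2 + 9*j*y + y^2)/(48*j^2 - 14*j*y + y^2)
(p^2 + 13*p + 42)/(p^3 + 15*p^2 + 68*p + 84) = 1/(p + 2)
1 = 1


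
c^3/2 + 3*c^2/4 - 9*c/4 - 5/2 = (c/2 + 1/2)*(c - 2)*(c + 5/2)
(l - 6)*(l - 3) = l^2 - 9*l + 18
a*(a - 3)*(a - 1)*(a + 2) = a^4 - 2*a^3 - 5*a^2 + 6*a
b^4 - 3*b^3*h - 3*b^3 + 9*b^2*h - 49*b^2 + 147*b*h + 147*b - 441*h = (b - 7)*(b - 3)*(b + 7)*(b - 3*h)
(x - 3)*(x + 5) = x^2 + 2*x - 15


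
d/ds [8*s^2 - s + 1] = 16*s - 1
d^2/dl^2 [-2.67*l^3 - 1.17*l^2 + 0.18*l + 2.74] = -16.02*l - 2.34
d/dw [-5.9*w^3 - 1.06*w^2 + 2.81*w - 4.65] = -17.7*w^2 - 2.12*w + 2.81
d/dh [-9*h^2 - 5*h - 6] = -18*h - 5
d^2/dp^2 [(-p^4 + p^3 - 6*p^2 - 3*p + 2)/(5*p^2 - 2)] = 2*(-25*p^6 + 30*p^4 - 65*p^3 - 54*p^2 - 78*p - 4)/(125*p^6 - 150*p^4 + 60*p^2 - 8)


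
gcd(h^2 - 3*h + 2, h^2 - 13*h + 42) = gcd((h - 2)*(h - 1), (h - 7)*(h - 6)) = 1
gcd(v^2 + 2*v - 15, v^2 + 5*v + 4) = 1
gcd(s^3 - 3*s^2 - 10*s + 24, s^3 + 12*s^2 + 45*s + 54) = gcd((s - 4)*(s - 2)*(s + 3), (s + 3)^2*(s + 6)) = s + 3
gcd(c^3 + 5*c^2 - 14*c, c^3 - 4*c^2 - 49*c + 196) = c + 7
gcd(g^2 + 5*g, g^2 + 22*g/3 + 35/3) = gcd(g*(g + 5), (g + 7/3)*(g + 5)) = g + 5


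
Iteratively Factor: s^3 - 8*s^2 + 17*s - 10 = (s - 5)*(s^2 - 3*s + 2) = (s - 5)*(s - 1)*(s - 2)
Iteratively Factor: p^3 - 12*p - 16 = (p + 2)*(p^2 - 2*p - 8) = (p - 4)*(p + 2)*(p + 2)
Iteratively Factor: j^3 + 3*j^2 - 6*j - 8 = (j - 2)*(j^2 + 5*j + 4) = (j - 2)*(j + 1)*(j + 4)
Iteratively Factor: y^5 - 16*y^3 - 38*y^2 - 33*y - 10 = (y - 5)*(y^4 + 5*y^3 + 9*y^2 + 7*y + 2) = (y - 5)*(y + 1)*(y^3 + 4*y^2 + 5*y + 2) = (y - 5)*(y + 1)^2*(y^2 + 3*y + 2) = (y - 5)*(y + 1)^2*(y + 2)*(y + 1)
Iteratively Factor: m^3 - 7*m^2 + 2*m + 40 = (m + 2)*(m^2 - 9*m + 20) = (m - 5)*(m + 2)*(m - 4)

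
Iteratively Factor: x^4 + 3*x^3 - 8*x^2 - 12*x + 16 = (x - 2)*(x^3 + 5*x^2 + 2*x - 8) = (x - 2)*(x - 1)*(x^2 + 6*x + 8) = (x - 2)*(x - 1)*(x + 2)*(x + 4)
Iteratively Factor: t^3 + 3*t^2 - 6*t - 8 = (t + 4)*(t^2 - t - 2) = (t + 1)*(t + 4)*(t - 2)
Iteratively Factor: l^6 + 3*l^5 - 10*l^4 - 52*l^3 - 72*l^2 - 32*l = (l - 4)*(l^5 + 7*l^4 + 18*l^3 + 20*l^2 + 8*l) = (l - 4)*(l + 2)*(l^4 + 5*l^3 + 8*l^2 + 4*l) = (l - 4)*(l + 1)*(l + 2)*(l^3 + 4*l^2 + 4*l) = (l - 4)*(l + 1)*(l + 2)^2*(l^2 + 2*l) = (l - 4)*(l + 1)*(l + 2)^3*(l)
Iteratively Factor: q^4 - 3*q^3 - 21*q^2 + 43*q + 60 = (q - 5)*(q^3 + 2*q^2 - 11*q - 12) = (q - 5)*(q + 4)*(q^2 - 2*q - 3) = (q - 5)*(q + 1)*(q + 4)*(q - 3)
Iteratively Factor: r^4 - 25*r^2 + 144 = (r - 4)*(r^3 + 4*r^2 - 9*r - 36) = (r - 4)*(r - 3)*(r^2 + 7*r + 12) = (r - 4)*(r - 3)*(r + 3)*(r + 4)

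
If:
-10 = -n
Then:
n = 10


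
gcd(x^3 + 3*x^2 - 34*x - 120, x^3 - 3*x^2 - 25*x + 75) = x + 5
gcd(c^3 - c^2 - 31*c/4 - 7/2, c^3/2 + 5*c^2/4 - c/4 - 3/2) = c + 2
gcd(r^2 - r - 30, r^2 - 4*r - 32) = 1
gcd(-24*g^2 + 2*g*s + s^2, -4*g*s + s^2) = -4*g + s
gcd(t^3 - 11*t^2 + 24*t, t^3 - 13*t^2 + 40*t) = t^2 - 8*t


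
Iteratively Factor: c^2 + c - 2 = (c - 1)*(c + 2)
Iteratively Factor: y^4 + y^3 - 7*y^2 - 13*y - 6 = (y + 2)*(y^3 - y^2 - 5*y - 3) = (y - 3)*(y + 2)*(y^2 + 2*y + 1) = (y - 3)*(y + 1)*(y + 2)*(y + 1)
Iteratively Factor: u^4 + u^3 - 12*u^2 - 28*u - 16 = (u + 2)*(u^3 - u^2 - 10*u - 8) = (u - 4)*(u + 2)*(u^2 + 3*u + 2) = (u - 4)*(u + 2)^2*(u + 1)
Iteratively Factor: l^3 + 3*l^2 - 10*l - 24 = (l - 3)*(l^2 + 6*l + 8) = (l - 3)*(l + 4)*(l + 2)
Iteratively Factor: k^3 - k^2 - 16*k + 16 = (k - 4)*(k^2 + 3*k - 4) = (k - 4)*(k - 1)*(k + 4)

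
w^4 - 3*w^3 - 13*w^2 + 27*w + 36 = (w - 4)*(w - 3)*(w + 1)*(w + 3)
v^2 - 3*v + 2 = (v - 2)*(v - 1)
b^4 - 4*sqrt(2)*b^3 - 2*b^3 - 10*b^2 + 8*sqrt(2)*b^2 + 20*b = b*(b - 2)*(b - 5*sqrt(2))*(b + sqrt(2))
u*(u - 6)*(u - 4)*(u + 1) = u^4 - 9*u^3 + 14*u^2 + 24*u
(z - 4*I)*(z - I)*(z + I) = z^3 - 4*I*z^2 + z - 4*I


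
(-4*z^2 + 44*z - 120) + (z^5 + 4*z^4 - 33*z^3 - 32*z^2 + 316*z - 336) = z^5 + 4*z^4 - 33*z^3 - 36*z^2 + 360*z - 456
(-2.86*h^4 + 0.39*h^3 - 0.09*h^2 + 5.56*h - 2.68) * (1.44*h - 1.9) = -4.1184*h^5 + 5.9956*h^4 - 0.8706*h^3 + 8.1774*h^2 - 14.4232*h + 5.092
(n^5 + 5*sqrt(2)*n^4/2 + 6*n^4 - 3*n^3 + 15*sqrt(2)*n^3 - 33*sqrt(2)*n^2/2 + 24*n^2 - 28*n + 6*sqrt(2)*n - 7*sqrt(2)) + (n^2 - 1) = n^5 + 5*sqrt(2)*n^4/2 + 6*n^4 - 3*n^3 + 15*sqrt(2)*n^3 - 33*sqrt(2)*n^2/2 + 25*n^2 - 28*n + 6*sqrt(2)*n - 7*sqrt(2) - 1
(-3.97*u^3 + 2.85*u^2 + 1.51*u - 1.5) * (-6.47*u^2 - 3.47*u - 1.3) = 25.6859*u^5 - 4.6636*u^4 - 14.4982*u^3 + 0.7603*u^2 + 3.242*u + 1.95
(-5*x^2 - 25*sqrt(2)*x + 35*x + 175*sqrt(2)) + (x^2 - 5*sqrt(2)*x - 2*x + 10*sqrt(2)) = -4*x^2 - 30*sqrt(2)*x + 33*x + 185*sqrt(2)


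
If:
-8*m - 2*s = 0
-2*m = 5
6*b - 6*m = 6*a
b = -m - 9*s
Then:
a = -85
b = -175/2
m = -5/2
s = 10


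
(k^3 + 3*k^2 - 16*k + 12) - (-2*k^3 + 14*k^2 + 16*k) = 3*k^3 - 11*k^2 - 32*k + 12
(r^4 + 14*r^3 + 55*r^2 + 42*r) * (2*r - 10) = 2*r^5 + 18*r^4 - 30*r^3 - 466*r^2 - 420*r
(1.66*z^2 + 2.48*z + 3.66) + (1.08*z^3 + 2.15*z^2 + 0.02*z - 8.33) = 1.08*z^3 + 3.81*z^2 + 2.5*z - 4.67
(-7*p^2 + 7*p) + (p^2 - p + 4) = -6*p^2 + 6*p + 4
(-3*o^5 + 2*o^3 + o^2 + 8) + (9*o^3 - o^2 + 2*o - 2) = -3*o^5 + 11*o^3 + 2*o + 6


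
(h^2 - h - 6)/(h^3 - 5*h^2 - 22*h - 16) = (h - 3)/(h^2 - 7*h - 8)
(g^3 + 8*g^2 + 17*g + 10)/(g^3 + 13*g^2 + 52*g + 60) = (g + 1)/(g + 6)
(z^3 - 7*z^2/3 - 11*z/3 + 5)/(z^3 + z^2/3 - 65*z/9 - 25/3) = 3*(z - 1)/(3*z + 5)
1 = 1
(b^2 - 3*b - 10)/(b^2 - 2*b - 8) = (b - 5)/(b - 4)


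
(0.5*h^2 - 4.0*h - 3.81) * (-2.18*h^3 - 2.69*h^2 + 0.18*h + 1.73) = -1.09*h^5 + 7.375*h^4 + 19.1558*h^3 + 10.3939*h^2 - 7.6058*h - 6.5913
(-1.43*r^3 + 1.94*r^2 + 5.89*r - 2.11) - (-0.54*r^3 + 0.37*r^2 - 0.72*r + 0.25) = -0.89*r^3 + 1.57*r^2 + 6.61*r - 2.36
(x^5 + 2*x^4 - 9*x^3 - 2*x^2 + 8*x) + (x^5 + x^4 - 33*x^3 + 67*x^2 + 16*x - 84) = 2*x^5 + 3*x^4 - 42*x^3 + 65*x^2 + 24*x - 84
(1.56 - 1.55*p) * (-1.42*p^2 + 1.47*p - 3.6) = 2.201*p^3 - 4.4937*p^2 + 7.8732*p - 5.616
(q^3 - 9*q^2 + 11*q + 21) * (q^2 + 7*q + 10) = q^5 - 2*q^4 - 42*q^3 + 8*q^2 + 257*q + 210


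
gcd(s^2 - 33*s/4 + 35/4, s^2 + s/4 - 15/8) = s - 5/4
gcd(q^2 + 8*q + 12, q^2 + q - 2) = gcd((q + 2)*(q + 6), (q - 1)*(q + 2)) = q + 2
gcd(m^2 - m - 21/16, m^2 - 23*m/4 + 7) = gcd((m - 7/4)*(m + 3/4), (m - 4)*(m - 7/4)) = m - 7/4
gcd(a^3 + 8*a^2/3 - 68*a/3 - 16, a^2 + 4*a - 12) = a + 6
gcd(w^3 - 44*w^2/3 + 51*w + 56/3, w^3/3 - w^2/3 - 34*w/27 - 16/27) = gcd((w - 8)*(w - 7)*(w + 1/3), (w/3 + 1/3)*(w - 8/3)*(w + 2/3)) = 1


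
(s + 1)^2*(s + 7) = s^3 + 9*s^2 + 15*s + 7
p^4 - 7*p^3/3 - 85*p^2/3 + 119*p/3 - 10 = (p - 6)*(p - 1)*(p - 1/3)*(p + 5)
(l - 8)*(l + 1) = l^2 - 7*l - 8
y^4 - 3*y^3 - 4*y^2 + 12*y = y*(y - 3)*(y - 2)*(y + 2)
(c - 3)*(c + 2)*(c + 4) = c^3 + 3*c^2 - 10*c - 24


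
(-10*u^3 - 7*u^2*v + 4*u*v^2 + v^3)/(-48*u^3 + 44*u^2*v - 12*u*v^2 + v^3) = (5*u^2 + 6*u*v + v^2)/(24*u^2 - 10*u*v + v^2)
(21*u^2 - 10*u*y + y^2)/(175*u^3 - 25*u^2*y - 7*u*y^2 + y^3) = (-3*u + y)/(-25*u^2 + y^2)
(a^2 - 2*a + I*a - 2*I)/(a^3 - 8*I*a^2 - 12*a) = (a^2 + a*(-2 + I) - 2*I)/(a*(a^2 - 8*I*a - 12))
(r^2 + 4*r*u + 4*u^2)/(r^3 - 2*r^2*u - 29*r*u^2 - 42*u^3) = (r + 2*u)/(r^2 - 4*r*u - 21*u^2)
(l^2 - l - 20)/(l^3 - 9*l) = (l^2 - l - 20)/(l*(l^2 - 9))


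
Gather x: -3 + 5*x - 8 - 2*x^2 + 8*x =-2*x^2 + 13*x - 11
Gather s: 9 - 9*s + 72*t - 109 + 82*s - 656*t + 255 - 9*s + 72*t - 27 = 64*s - 512*t + 128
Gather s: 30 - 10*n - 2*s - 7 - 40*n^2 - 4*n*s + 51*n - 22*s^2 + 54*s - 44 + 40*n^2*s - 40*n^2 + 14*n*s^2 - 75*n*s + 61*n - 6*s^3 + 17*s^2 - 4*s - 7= -80*n^2 + 102*n - 6*s^3 + s^2*(14*n - 5) + s*(40*n^2 - 79*n + 48) - 28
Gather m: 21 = 21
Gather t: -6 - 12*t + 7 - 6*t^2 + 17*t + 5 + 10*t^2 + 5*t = 4*t^2 + 10*t + 6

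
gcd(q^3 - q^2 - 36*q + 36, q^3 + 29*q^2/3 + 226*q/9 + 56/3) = q + 6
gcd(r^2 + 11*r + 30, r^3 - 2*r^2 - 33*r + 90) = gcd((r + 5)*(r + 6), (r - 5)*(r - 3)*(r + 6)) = r + 6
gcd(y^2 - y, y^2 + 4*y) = y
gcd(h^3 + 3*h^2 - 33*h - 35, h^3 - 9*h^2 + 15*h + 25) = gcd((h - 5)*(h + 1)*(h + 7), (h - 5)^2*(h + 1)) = h^2 - 4*h - 5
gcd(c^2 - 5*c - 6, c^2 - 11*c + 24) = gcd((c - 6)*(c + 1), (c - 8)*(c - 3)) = 1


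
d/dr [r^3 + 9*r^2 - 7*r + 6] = 3*r^2 + 18*r - 7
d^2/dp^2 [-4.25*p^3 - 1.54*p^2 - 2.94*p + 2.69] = -25.5*p - 3.08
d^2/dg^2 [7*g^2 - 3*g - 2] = 14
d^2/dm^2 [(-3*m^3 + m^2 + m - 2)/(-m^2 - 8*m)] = 2*(199*m^3 + 6*m^2 + 48*m + 128)/(m^3*(m^3 + 24*m^2 + 192*m + 512))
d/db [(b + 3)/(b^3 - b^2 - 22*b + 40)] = (b^3 - b^2 - 22*b + (b + 3)*(-3*b^2 + 2*b + 22) + 40)/(b^3 - b^2 - 22*b + 40)^2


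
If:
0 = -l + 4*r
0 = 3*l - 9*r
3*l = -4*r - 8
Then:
No Solution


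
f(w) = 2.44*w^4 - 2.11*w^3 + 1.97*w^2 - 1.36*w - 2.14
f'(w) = 9.76*w^3 - 6.33*w^2 + 3.94*w - 1.36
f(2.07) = 29.57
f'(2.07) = 66.24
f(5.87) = 2527.94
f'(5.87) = 1777.73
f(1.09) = -0.57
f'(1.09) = 8.05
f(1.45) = 4.38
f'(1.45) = 20.80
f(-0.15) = -1.88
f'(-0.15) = -2.13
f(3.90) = 461.84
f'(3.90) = 496.68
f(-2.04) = 69.00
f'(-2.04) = -118.60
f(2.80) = 113.15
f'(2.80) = 174.30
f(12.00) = 47214.98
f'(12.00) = 15999.68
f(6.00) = 2767.10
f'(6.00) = 1902.56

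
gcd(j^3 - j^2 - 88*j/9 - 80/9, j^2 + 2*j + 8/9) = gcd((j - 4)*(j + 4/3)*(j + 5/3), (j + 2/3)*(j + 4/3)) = j + 4/3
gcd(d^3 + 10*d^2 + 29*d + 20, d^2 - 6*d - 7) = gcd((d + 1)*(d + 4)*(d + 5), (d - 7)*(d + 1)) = d + 1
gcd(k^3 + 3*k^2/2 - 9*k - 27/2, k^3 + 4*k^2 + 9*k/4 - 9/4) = k^2 + 9*k/2 + 9/2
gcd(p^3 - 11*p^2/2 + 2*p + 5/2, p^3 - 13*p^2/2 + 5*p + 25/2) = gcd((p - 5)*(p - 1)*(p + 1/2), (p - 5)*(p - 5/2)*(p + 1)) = p - 5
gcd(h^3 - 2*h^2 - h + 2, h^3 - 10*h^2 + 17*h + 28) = h + 1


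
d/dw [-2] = 0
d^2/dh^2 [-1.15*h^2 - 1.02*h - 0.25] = -2.30000000000000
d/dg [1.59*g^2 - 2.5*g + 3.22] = 3.18*g - 2.5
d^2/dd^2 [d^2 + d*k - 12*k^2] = 2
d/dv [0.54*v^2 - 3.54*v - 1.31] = 1.08*v - 3.54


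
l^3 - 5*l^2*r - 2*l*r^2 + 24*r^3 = (l - 4*r)*(l - 3*r)*(l + 2*r)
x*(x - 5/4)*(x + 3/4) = x^3 - x^2/2 - 15*x/16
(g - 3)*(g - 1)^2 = g^3 - 5*g^2 + 7*g - 3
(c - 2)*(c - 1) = c^2 - 3*c + 2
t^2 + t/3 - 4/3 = (t - 1)*(t + 4/3)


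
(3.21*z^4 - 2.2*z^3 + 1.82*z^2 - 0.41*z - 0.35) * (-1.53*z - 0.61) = -4.9113*z^5 + 1.4079*z^4 - 1.4426*z^3 - 0.4829*z^2 + 0.7856*z + 0.2135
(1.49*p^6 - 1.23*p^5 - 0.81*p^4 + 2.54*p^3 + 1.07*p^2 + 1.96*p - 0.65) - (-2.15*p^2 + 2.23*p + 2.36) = 1.49*p^6 - 1.23*p^5 - 0.81*p^4 + 2.54*p^3 + 3.22*p^2 - 0.27*p - 3.01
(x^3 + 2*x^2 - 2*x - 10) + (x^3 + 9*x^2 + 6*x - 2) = 2*x^3 + 11*x^2 + 4*x - 12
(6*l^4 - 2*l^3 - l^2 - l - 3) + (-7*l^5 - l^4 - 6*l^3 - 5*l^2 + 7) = -7*l^5 + 5*l^4 - 8*l^3 - 6*l^2 - l + 4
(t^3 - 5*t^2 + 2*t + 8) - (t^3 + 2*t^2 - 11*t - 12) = -7*t^2 + 13*t + 20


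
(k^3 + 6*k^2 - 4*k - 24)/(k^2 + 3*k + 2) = (k^2 + 4*k - 12)/(k + 1)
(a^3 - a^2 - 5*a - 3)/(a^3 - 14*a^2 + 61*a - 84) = (a^2 + 2*a + 1)/(a^2 - 11*a + 28)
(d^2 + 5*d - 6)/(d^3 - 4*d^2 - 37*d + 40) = (d + 6)/(d^2 - 3*d - 40)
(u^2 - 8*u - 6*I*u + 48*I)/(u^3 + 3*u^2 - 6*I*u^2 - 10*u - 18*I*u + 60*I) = (u - 8)/(u^2 + 3*u - 10)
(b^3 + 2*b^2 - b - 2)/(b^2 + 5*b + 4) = (b^2 + b - 2)/(b + 4)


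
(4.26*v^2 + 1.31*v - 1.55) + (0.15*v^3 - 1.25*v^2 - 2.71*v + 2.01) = 0.15*v^3 + 3.01*v^2 - 1.4*v + 0.46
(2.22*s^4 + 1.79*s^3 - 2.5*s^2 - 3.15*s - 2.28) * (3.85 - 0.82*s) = -1.8204*s^5 + 7.0792*s^4 + 8.9415*s^3 - 7.042*s^2 - 10.2579*s - 8.778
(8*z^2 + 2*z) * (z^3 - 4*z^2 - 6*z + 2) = 8*z^5 - 30*z^4 - 56*z^3 + 4*z^2 + 4*z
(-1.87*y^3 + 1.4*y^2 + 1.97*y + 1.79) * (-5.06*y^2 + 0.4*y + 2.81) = 9.4622*y^5 - 7.832*y^4 - 14.6629*y^3 - 4.3354*y^2 + 6.2517*y + 5.0299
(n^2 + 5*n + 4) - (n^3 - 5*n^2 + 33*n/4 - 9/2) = -n^3 + 6*n^2 - 13*n/4 + 17/2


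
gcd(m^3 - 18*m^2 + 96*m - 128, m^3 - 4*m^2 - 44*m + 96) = m^2 - 10*m + 16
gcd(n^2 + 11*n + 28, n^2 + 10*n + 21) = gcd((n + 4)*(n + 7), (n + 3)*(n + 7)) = n + 7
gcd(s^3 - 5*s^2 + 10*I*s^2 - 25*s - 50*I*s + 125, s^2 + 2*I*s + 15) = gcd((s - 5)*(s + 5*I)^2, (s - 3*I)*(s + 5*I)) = s + 5*I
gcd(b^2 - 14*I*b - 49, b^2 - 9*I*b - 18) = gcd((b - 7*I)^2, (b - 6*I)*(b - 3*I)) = 1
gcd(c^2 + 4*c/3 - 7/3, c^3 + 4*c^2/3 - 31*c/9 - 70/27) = c + 7/3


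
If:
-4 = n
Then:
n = -4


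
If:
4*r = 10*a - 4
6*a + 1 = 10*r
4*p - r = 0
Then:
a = 11/19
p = 17/152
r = 17/38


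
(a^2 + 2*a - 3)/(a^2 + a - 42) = (a^2 + 2*a - 3)/(a^2 + a - 42)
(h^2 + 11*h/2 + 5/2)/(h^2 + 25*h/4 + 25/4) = 2*(2*h + 1)/(4*h + 5)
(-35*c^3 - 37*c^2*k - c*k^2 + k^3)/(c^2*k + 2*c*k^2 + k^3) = (-35*c^2 - 2*c*k + k^2)/(k*(c + k))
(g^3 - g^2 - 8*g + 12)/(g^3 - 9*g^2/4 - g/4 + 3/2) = 4*(g^2 + g - 6)/(4*g^2 - g - 3)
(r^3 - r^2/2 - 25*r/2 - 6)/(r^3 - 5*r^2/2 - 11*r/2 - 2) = (r + 3)/(r + 1)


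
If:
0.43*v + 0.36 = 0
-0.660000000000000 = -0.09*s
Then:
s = 7.33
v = -0.84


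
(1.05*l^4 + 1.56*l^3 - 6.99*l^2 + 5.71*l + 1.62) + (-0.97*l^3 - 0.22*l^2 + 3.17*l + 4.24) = 1.05*l^4 + 0.59*l^3 - 7.21*l^2 + 8.88*l + 5.86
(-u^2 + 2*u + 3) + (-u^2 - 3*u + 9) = -2*u^2 - u + 12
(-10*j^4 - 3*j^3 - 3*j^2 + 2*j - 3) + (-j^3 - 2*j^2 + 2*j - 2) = -10*j^4 - 4*j^3 - 5*j^2 + 4*j - 5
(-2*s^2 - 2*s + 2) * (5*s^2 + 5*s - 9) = -10*s^4 - 20*s^3 + 18*s^2 + 28*s - 18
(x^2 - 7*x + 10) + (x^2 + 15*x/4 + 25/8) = 2*x^2 - 13*x/4 + 105/8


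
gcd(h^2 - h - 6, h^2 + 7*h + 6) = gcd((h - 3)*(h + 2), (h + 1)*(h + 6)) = 1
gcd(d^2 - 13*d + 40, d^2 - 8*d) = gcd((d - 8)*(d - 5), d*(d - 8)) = d - 8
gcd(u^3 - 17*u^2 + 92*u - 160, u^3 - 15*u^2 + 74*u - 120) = u^2 - 9*u + 20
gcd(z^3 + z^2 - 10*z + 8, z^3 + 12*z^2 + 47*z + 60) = z + 4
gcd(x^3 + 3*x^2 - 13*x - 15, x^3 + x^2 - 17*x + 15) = x^2 + 2*x - 15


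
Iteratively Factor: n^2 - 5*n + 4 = (n - 1)*(n - 4)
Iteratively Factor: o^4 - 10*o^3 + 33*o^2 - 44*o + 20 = (o - 2)*(o^3 - 8*o^2 + 17*o - 10) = (o - 5)*(o - 2)*(o^2 - 3*o + 2) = (o - 5)*(o - 2)^2*(o - 1)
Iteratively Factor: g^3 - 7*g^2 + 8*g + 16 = (g - 4)*(g^2 - 3*g - 4) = (g - 4)*(g + 1)*(g - 4)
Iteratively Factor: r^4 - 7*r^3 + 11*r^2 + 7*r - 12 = (r + 1)*(r^3 - 8*r^2 + 19*r - 12) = (r - 4)*(r + 1)*(r^2 - 4*r + 3) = (r - 4)*(r - 3)*(r + 1)*(r - 1)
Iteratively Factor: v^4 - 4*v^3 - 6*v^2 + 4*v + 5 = (v - 5)*(v^3 + v^2 - v - 1) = (v - 5)*(v + 1)*(v^2 - 1) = (v - 5)*(v - 1)*(v + 1)*(v + 1)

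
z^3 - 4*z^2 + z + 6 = (z - 3)*(z - 2)*(z + 1)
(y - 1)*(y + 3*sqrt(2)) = y^2 - y + 3*sqrt(2)*y - 3*sqrt(2)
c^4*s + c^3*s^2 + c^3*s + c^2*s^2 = c^2*(c + s)*(c*s + s)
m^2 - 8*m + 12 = (m - 6)*(m - 2)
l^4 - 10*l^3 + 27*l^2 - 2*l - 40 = (l - 5)*(l - 4)*(l - 2)*(l + 1)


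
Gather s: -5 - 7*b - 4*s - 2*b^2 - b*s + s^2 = -2*b^2 - 7*b + s^2 + s*(-b - 4) - 5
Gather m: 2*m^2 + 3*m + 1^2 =2*m^2 + 3*m + 1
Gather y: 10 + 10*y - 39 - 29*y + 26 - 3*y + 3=-22*y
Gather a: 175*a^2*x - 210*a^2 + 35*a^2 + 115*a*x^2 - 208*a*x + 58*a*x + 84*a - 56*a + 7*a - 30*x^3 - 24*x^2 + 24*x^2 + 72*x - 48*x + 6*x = a^2*(175*x - 175) + a*(115*x^2 - 150*x + 35) - 30*x^3 + 30*x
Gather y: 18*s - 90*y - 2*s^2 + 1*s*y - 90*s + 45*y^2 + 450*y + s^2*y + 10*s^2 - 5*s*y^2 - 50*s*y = 8*s^2 - 72*s + y^2*(45 - 5*s) + y*(s^2 - 49*s + 360)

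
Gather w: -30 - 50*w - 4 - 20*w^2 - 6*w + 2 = -20*w^2 - 56*w - 32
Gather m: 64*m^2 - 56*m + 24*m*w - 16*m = 64*m^2 + m*(24*w - 72)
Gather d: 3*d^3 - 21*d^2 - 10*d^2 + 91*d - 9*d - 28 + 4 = 3*d^3 - 31*d^2 + 82*d - 24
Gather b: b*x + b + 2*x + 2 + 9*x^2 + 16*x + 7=b*(x + 1) + 9*x^2 + 18*x + 9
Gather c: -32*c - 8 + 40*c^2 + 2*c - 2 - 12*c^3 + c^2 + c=-12*c^3 + 41*c^2 - 29*c - 10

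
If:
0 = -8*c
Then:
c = 0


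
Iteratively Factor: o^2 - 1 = (o + 1)*(o - 1)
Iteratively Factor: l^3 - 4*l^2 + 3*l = (l)*(l^2 - 4*l + 3) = l*(l - 3)*(l - 1)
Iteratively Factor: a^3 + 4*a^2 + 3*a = (a + 3)*(a^2 + a) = a*(a + 3)*(a + 1)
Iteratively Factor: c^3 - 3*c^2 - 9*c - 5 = (c + 1)*(c^2 - 4*c - 5) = (c + 1)^2*(c - 5)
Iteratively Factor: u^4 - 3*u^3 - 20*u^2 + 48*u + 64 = (u - 4)*(u^3 + u^2 - 16*u - 16) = (u - 4)*(u + 4)*(u^2 - 3*u - 4) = (u - 4)^2*(u + 4)*(u + 1)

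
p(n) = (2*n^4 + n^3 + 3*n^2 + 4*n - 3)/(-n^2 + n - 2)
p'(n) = (2*n - 1)*(2*n^4 + n^3 + 3*n^2 + 4*n - 3)/(-n^2 + n - 2)^2 + (8*n^3 + 3*n^2 + 6*n + 4)/(-n^2 + n - 2) = (-4*n^5 + 5*n^4 - 14*n^3 + n^2 - 18*n - 5)/(n^4 - 2*n^3 + 5*n^2 - 4*n + 4)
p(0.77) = -1.66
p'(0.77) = -7.22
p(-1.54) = -0.94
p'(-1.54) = 3.98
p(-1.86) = -2.38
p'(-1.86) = 5.06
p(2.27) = -17.68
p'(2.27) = -13.12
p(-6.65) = -70.36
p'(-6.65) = 23.64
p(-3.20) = -12.43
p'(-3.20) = 10.02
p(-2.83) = -8.98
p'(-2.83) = 8.60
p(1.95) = -13.64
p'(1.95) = -12.17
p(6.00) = -91.78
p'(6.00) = -27.08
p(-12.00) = -253.96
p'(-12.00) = 45.01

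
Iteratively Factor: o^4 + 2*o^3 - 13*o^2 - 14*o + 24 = (o - 3)*(o^3 + 5*o^2 + 2*o - 8) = (o - 3)*(o - 1)*(o^2 + 6*o + 8) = (o - 3)*(o - 1)*(o + 2)*(o + 4)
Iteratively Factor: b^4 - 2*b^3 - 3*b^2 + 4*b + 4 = (b + 1)*(b^3 - 3*b^2 + 4) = (b - 2)*(b + 1)*(b^2 - b - 2) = (b - 2)^2*(b + 1)*(b + 1)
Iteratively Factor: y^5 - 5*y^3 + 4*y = (y - 1)*(y^4 + y^3 - 4*y^2 - 4*y) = (y - 1)*(y + 1)*(y^3 - 4*y) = (y - 1)*(y + 1)*(y + 2)*(y^2 - 2*y) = y*(y - 1)*(y + 1)*(y + 2)*(y - 2)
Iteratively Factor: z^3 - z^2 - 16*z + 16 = (z - 4)*(z^2 + 3*z - 4) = (z - 4)*(z + 4)*(z - 1)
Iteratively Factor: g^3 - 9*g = (g + 3)*(g^2 - 3*g) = g*(g + 3)*(g - 3)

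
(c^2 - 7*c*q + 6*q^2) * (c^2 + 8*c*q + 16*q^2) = c^4 + c^3*q - 34*c^2*q^2 - 64*c*q^3 + 96*q^4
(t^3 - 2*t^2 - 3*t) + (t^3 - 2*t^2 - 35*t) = 2*t^3 - 4*t^2 - 38*t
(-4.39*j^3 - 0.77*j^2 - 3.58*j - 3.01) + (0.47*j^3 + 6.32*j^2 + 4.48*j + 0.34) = -3.92*j^3 + 5.55*j^2 + 0.9*j - 2.67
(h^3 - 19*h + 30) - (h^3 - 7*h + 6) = 24 - 12*h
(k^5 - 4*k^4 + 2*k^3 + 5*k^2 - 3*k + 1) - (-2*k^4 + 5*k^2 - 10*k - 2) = k^5 - 2*k^4 + 2*k^3 + 7*k + 3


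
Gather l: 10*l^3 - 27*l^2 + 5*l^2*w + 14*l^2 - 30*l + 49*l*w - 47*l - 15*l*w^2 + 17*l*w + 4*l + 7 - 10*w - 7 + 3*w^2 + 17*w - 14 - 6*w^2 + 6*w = 10*l^3 + l^2*(5*w - 13) + l*(-15*w^2 + 66*w - 73) - 3*w^2 + 13*w - 14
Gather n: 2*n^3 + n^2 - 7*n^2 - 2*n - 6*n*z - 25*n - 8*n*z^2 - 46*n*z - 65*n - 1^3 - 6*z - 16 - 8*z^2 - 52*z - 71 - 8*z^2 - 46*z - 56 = 2*n^3 - 6*n^2 + n*(-8*z^2 - 52*z - 92) - 16*z^2 - 104*z - 144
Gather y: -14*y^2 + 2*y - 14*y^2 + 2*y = -28*y^2 + 4*y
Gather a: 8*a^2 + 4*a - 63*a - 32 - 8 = 8*a^2 - 59*a - 40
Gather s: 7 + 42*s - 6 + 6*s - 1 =48*s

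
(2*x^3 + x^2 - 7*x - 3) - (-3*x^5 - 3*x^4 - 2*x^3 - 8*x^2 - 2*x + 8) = 3*x^5 + 3*x^4 + 4*x^3 + 9*x^2 - 5*x - 11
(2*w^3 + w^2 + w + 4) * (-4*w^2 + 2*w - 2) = -8*w^5 - 6*w^3 - 16*w^2 + 6*w - 8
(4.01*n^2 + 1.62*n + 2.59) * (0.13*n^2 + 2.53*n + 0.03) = 0.5213*n^4 + 10.3559*n^3 + 4.5556*n^2 + 6.6013*n + 0.0777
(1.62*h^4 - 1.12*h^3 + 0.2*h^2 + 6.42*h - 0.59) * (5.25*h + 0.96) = 8.505*h^5 - 4.3248*h^4 - 0.0252000000000001*h^3 + 33.897*h^2 + 3.0657*h - 0.5664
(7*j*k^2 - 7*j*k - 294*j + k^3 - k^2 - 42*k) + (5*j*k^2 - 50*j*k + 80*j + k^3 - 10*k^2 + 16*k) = 12*j*k^2 - 57*j*k - 214*j + 2*k^3 - 11*k^2 - 26*k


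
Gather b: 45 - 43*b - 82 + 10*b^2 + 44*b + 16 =10*b^2 + b - 21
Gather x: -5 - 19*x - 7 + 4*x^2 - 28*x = 4*x^2 - 47*x - 12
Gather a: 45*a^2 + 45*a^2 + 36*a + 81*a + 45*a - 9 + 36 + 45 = 90*a^2 + 162*a + 72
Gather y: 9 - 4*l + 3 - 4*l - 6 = 6 - 8*l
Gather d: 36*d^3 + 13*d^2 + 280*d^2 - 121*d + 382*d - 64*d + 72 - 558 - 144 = 36*d^3 + 293*d^2 + 197*d - 630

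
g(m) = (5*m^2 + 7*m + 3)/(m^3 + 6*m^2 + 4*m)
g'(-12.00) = -0.10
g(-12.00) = -0.70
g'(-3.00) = -0.93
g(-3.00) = 1.80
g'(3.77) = -0.10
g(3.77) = 0.65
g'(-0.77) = 4533.23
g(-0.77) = 27.53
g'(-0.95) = 3.75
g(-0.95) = 1.14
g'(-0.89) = 9.33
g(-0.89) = 1.50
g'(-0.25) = -11.55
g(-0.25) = -2.44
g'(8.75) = -0.03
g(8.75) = 0.38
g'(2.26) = -0.21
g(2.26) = 0.87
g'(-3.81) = -2.21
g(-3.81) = 2.96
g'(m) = (10*m + 7)/(m^3 + 6*m^2 + 4*m) + (-3*m^2 - 12*m - 4)*(5*m^2 + 7*m + 3)/(m^3 + 6*m^2 + 4*m)^2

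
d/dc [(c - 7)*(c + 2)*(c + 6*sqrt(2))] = 3*c^2 - 10*c + 12*sqrt(2)*c - 30*sqrt(2) - 14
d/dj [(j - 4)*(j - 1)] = 2*j - 5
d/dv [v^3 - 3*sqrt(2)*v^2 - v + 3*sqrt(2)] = 3*v^2 - 6*sqrt(2)*v - 1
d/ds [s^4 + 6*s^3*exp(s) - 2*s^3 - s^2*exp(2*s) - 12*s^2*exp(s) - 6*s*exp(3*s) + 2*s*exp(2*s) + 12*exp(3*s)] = 6*s^3*exp(s) + 4*s^3 - 2*s^2*exp(2*s) + 6*s^2*exp(s) - 6*s^2 - 18*s*exp(3*s) + 2*s*exp(2*s) - 24*s*exp(s) + 30*exp(3*s) + 2*exp(2*s)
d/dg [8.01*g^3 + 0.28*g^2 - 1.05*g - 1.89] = 24.03*g^2 + 0.56*g - 1.05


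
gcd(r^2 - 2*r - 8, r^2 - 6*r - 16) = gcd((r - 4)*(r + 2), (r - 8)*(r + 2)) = r + 2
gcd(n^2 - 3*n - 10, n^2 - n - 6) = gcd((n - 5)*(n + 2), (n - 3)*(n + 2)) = n + 2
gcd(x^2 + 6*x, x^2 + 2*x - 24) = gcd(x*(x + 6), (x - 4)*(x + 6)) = x + 6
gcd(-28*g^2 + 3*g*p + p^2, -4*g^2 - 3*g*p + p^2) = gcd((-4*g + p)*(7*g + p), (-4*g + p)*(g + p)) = -4*g + p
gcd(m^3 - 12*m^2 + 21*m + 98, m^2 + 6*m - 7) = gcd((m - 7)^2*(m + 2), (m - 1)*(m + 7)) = 1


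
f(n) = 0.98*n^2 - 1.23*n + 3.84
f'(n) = 1.96*n - 1.23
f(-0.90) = 5.74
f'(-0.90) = -2.99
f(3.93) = 14.14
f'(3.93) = 6.47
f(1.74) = 4.67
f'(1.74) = 2.18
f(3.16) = 9.74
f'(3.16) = 4.96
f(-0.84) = 5.56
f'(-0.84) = -2.88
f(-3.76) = 22.32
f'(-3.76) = -8.60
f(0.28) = 3.57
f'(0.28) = -0.68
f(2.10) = 5.58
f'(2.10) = 2.89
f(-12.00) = 159.72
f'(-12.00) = -24.75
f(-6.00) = 46.50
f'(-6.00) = -12.99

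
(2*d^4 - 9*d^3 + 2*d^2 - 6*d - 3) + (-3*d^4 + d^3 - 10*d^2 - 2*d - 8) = -d^4 - 8*d^3 - 8*d^2 - 8*d - 11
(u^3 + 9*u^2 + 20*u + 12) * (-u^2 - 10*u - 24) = -u^5 - 19*u^4 - 134*u^3 - 428*u^2 - 600*u - 288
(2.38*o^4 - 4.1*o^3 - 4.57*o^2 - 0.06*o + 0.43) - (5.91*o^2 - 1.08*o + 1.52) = 2.38*o^4 - 4.1*o^3 - 10.48*o^2 + 1.02*o - 1.09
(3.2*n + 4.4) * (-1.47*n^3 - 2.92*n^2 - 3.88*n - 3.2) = -4.704*n^4 - 15.812*n^3 - 25.264*n^2 - 27.312*n - 14.08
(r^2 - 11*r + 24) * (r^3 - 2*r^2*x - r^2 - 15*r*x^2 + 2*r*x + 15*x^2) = r^5 - 2*r^4*x - 12*r^4 - 15*r^3*x^2 + 24*r^3*x + 35*r^3 + 180*r^2*x^2 - 70*r^2*x - 24*r^2 - 525*r*x^2 + 48*r*x + 360*x^2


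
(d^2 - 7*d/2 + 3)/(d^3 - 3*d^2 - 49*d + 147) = (d^2 - 7*d/2 + 3)/(d^3 - 3*d^2 - 49*d + 147)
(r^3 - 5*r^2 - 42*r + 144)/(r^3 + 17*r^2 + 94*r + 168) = (r^2 - 11*r + 24)/(r^2 + 11*r + 28)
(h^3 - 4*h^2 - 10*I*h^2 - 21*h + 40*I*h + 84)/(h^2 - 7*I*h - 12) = (h^2 - h*(4 + 7*I) + 28*I)/(h - 4*I)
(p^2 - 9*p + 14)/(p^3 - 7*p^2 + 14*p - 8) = (p - 7)/(p^2 - 5*p + 4)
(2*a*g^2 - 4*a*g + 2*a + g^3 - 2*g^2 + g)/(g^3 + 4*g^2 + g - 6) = (2*a*g - 2*a + g^2 - g)/(g^2 + 5*g + 6)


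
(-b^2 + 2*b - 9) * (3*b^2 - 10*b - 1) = -3*b^4 + 16*b^3 - 46*b^2 + 88*b + 9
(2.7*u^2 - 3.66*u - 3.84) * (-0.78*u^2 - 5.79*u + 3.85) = -2.106*u^4 - 12.7782*u^3 + 34.5816*u^2 + 8.1426*u - 14.784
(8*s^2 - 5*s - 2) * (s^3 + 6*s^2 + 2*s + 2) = 8*s^5 + 43*s^4 - 16*s^3 - 6*s^2 - 14*s - 4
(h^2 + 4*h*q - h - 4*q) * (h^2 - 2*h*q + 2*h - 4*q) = h^4 + 2*h^3*q + h^3 - 8*h^2*q^2 + 2*h^2*q - 2*h^2 - 8*h*q^2 - 4*h*q + 16*q^2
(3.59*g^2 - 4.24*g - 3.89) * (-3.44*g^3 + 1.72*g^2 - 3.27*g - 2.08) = -12.3496*g^5 + 20.7604*g^4 - 5.6505*g^3 - 0.293200000000001*g^2 + 21.5395*g + 8.0912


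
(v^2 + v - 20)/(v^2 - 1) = (v^2 + v - 20)/(v^2 - 1)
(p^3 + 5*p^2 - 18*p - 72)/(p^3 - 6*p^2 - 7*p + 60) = (p + 6)/(p - 5)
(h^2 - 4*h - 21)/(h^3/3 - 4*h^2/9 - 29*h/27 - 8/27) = 27*(-h^2 + 4*h + 21)/(-9*h^3 + 12*h^2 + 29*h + 8)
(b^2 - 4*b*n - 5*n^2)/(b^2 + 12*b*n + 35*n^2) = (b^2 - 4*b*n - 5*n^2)/(b^2 + 12*b*n + 35*n^2)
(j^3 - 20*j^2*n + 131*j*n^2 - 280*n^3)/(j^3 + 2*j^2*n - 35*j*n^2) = (j^2 - 15*j*n + 56*n^2)/(j*(j + 7*n))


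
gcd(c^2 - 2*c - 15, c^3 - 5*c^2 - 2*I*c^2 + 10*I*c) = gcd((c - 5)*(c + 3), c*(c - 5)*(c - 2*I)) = c - 5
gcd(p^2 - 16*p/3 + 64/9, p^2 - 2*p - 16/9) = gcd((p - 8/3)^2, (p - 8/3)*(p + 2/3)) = p - 8/3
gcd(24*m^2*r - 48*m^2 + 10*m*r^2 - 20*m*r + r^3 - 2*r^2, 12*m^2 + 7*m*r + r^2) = 4*m + r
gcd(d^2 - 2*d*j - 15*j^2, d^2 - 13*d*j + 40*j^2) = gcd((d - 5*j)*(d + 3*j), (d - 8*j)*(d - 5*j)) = d - 5*j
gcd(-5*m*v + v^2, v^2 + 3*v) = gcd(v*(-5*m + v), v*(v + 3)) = v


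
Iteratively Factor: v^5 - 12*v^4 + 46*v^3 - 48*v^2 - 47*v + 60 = (v - 5)*(v^4 - 7*v^3 + 11*v^2 + 7*v - 12) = (v - 5)*(v - 4)*(v^3 - 3*v^2 - v + 3) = (v - 5)*(v - 4)*(v - 1)*(v^2 - 2*v - 3) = (v - 5)*(v - 4)*(v - 1)*(v + 1)*(v - 3)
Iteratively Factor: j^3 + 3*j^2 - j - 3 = (j + 3)*(j^2 - 1) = (j - 1)*(j + 3)*(j + 1)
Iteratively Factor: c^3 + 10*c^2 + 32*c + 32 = (c + 4)*(c^2 + 6*c + 8) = (c + 4)^2*(c + 2)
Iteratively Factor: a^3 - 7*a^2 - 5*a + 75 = (a + 3)*(a^2 - 10*a + 25) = (a - 5)*(a + 3)*(a - 5)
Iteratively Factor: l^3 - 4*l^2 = (l)*(l^2 - 4*l) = l^2*(l - 4)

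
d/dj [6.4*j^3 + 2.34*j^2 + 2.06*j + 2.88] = 19.2*j^2 + 4.68*j + 2.06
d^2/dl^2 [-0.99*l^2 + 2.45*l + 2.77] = -1.98000000000000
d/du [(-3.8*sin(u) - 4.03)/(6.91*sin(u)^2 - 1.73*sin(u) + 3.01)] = (26.258*sin(u)^2 + 55.6946*sin(u) - 18.4099)*cos(u)/(47.7481*sin(u)^4 - 23.9086*sin(u)^3 + 44.5911*sin(u)^2 - 10.4146*sin(u) + 9.0601)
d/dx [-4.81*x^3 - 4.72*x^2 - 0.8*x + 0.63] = -14.43*x^2 - 9.44*x - 0.8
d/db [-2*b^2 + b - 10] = 1 - 4*b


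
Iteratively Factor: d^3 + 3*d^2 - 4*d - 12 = (d - 2)*(d^2 + 5*d + 6) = (d - 2)*(d + 2)*(d + 3)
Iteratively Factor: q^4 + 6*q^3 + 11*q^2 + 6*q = (q + 3)*(q^3 + 3*q^2 + 2*q) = (q + 2)*(q + 3)*(q^2 + q) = q*(q + 2)*(q + 3)*(q + 1)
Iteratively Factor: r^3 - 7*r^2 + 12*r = (r - 3)*(r^2 - 4*r) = (r - 4)*(r - 3)*(r)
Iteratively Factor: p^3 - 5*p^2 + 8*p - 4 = (p - 1)*(p^2 - 4*p + 4) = (p - 2)*(p - 1)*(p - 2)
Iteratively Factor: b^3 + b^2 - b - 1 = (b + 1)*(b^2 - 1) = (b - 1)*(b + 1)*(b + 1)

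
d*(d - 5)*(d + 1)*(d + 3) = d^4 - d^3 - 17*d^2 - 15*d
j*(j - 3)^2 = j^3 - 6*j^2 + 9*j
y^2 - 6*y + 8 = (y - 4)*(y - 2)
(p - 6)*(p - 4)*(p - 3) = p^3 - 13*p^2 + 54*p - 72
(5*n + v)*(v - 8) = 5*n*v - 40*n + v^2 - 8*v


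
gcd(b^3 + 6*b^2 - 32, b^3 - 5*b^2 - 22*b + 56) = b^2 + 2*b - 8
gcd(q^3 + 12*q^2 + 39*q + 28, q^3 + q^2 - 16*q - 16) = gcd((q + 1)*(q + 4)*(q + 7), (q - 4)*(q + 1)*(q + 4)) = q^2 + 5*q + 4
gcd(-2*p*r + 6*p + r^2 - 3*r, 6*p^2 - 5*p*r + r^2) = 2*p - r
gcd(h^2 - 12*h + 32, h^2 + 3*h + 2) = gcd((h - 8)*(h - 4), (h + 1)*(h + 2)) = 1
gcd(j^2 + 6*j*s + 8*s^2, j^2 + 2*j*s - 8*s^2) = j + 4*s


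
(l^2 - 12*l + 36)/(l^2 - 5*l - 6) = (l - 6)/(l + 1)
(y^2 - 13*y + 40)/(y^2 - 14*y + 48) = (y - 5)/(y - 6)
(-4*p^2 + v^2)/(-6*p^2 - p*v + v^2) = (2*p - v)/(3*p - v)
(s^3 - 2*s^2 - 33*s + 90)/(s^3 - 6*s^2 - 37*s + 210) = (s - 3)/(s - 7)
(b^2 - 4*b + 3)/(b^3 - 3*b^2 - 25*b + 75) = (b - 1)/(b^2 - 25)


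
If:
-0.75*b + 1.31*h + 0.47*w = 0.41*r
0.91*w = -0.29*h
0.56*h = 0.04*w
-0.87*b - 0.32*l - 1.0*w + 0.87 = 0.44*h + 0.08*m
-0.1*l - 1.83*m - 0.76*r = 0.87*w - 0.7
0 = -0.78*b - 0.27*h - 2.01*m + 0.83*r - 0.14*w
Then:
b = -0.11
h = 0.00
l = 3.00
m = 0.13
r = 0.21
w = 0.00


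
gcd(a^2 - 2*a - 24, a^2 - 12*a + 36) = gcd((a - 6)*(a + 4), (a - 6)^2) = a - 6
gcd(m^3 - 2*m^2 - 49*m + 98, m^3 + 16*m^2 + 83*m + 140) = m + 7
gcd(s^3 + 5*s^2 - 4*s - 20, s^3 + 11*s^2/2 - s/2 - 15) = s^2 + 7*s + 10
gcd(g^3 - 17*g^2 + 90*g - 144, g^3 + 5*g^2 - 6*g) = 1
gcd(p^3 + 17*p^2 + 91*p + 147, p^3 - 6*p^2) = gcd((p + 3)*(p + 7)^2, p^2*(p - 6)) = 1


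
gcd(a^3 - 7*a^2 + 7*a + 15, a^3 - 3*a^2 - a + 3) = a^2 - 2*a - 3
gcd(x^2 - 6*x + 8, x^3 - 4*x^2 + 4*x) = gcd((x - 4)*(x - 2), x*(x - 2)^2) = x - 2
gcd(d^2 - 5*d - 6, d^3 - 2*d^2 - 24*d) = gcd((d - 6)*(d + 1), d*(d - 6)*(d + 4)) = d - 6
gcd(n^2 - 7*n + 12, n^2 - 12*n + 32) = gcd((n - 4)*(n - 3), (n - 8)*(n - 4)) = n - 4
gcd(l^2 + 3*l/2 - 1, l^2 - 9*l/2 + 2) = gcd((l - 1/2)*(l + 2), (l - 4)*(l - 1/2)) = l - 1/2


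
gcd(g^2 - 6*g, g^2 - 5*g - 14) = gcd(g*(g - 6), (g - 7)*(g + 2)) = 1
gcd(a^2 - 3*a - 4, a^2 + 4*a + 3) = a + 1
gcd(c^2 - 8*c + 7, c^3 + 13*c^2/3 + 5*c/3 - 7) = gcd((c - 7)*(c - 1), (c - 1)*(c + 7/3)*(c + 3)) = c - 1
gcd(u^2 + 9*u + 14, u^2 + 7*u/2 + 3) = u + 2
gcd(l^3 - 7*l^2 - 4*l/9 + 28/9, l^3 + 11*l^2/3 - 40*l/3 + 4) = 1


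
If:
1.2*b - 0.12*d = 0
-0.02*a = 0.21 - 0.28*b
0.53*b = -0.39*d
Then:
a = -10.50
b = 0.00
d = 0.00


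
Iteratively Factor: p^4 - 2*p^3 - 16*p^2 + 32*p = (p)*(p^3 - 2*p^2 - 16*p + 32) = p*(p - 4)*(p^2 + 2*p - 8) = p*(p - 4)*(p - 2)*(p + 4)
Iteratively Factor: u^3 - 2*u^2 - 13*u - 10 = (u + 2)*(u^2 - 4*u - 5) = (u + 1)*(u + 2)*(u - 5)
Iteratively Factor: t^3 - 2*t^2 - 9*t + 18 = (t - 2)*(t^2 - 9) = (t - 2)*(t + 3)*(t - 3)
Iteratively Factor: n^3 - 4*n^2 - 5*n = (n - 5)*(n^2 + n) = (n - 5)*(n + 1)*(n)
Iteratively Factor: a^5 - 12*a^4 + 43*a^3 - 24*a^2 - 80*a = (a - 5)*(a^4 - 7*a^3 + 8*a^2 + 16*a) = (a - 5)*(a + 1)*(a^3 - 8*a^2 + 16*a) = a*(a - 5)*(a + 1)*(a^2 - 8*a + 16) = a*(a - 5)*(a - 4)*(a + 1)*(a - 4)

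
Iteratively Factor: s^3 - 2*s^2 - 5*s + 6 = (s - 3)*(s^2 + s - 2) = (s - 3)*(s + 2)*(s - 1)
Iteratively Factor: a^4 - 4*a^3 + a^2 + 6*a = (a - 2)*(a^3 - 2*a^2 - 3*a) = (a - 3)*(a - 2)*(a^2 + a) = a*(a - 3)*(a - 2)*(a + 1)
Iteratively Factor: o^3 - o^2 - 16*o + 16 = (o + 4)*(o^2 - 5*o + 4) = (o - 4)*(o + 4)*(o - 1)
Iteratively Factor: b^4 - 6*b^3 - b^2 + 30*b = (b)*(b^3 - 6*b^2 - b + 30) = b*(b - 3)*(b^2 - 3*b - 10) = b*(b - 5)*(b - 3)*(b + 2)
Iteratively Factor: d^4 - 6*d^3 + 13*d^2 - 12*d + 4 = (d - 2)*(d^3 - 4*d^2 + 5*d - 2) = (d - 2)^2*(d^2 - 2*d + 1) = (d - 2)^2*(d - 1)*(d - 1)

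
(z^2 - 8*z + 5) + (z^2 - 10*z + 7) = 2*z^2 - 18*z + 12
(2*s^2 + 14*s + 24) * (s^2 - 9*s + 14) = 2*s^4 - 4*s^3 - 74*s^2 - 20*s + 336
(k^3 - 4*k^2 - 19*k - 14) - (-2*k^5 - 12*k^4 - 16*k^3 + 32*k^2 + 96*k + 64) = 2*k^5 + 12*k^4 + 17*k^3 - 36*k^2 - 115*k - 78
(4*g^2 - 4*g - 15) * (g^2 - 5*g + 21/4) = 4*g^4 - 24*g^3 + 26*g^2 + 54*g - 315/4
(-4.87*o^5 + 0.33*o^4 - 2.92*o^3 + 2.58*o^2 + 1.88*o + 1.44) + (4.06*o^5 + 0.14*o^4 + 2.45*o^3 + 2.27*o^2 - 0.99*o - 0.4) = -0.81*o^5 + 0.47*o^4 - 0.47*o^3 + 4.85*o^2 + 0.89*o + 1.04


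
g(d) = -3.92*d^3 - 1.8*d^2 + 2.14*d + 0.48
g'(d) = -11.76*d^2 - 3.6*d + 2.14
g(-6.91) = 1193.11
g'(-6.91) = -534.50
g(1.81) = -24.79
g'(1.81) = -42.90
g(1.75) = -22.30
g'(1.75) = -40.18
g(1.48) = -13.00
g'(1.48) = -28.95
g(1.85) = -26.54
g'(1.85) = -44.77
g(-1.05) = 0.79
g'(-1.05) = -7.05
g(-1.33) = 3.67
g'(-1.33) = -13.87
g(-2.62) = 53.02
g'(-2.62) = -69.15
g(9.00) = -2983.74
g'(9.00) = -982.82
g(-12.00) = 6489.36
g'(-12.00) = -1648.10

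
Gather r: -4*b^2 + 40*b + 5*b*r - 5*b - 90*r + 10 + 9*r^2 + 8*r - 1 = -4*b^2 + 35*b + 9*r^2 + r*(5*b - 82) + 9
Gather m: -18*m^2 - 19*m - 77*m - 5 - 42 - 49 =-18*m^2 - 96*m - 96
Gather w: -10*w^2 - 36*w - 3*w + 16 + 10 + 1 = -10*w^2 - 39*w + 27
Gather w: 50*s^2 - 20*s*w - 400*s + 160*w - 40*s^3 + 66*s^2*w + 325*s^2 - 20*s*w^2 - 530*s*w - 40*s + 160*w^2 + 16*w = -40*s^3 + 375*s^2 - 440*s + w^2*(160 - 20*s) + w*(66*s^2 - 550*s + 176)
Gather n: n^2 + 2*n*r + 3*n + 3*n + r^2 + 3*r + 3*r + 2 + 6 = n^2 + n*(2*r + 6) + r^2 + 6*r + 8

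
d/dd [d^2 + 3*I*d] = 2*d + 3*I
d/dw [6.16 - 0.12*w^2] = -0.24*w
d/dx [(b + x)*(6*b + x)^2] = (6*b + x)*(8*b + 3*x)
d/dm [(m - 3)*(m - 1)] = 2*m - 4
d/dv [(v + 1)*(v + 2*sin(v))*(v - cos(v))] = (v + 1)*(v + 2*sin(v))*(sin(v) + 1) + (v + 1)*(v - cos(v))*(2*cos(v) + 1) + (v + 2*sin(v))*(v - cos(v))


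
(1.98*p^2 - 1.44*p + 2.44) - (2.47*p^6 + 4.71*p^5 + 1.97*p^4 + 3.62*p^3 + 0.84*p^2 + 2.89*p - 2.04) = -2.47*p^6 - 4.71*p^5 - 1.97*p^4 - 3.62*p^3 + 1.14*p^2 - 4.33*p + 4.48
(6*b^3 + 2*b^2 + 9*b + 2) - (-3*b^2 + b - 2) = 6*b^3 + 5*b^2 + 8*b + 4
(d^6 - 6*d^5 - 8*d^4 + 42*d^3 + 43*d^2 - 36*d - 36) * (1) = d^6 - 6*d^5 - 8*d^4 + 42*d^3 + 43*d^2 - 36*d - 36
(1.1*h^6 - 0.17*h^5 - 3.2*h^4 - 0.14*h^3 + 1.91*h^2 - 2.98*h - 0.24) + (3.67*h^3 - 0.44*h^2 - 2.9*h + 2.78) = 1.1*h^6 - 0.17*h^5 - 3.2*h^4 + 3.53*h^3 + 1.47*h^2 - 5.88*h + 2.54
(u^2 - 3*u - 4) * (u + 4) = u^3 + u^2 - 16*u - 16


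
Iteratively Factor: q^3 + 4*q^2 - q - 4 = (q + 1)*(q^2 + 3*q - 4) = (q + 1)*(q + 4)*(q - 1)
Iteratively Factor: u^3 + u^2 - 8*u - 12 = (u + 2)*(u^2 - u - 6) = (u - 3)*(u + 2)*(u + 2)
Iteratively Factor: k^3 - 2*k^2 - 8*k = (k + 2)*(k^2 - 4*k) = (k - 4)*(k + 2)*(k)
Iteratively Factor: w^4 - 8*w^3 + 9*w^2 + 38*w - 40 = (w - 4)*(w^3 - 4*w^2 - 7*w + 10) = (w - 4)*(w + 2)*(w^2 - 6*w + 5) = (w - 5)*(w - 4)*(w + 2)*(w - 1)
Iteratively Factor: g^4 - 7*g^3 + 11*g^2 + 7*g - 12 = (g - 1)*(g^3 - 6*g^2 + 5*g + 12) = (g - 4)*(g - 1)*(g^2 - 2*g - 3) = (g - 4)*(g - 3)*(g - 1)*(g + 1)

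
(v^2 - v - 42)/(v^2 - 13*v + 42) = (v + 6)/(v - 6)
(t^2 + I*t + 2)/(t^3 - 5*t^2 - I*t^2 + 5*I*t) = (t + 2*I)/(t*(t - 5))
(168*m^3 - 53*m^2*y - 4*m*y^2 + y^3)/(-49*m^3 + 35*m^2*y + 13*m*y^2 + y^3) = (24*m^2 - 11*m*y + y^2)/(-7*m^2 + 6*m*y + y^2)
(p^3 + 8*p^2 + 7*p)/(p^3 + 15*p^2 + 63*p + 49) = p/(p + 7)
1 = 1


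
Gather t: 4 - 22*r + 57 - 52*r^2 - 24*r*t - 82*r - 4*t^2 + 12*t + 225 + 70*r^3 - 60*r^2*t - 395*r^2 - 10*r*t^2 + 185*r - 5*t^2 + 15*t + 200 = 70*r^3 - 447*r^2 + 81*r + t^2*(-10*r - 9) + t*(-60*r^2 - 24*r + 27) + 486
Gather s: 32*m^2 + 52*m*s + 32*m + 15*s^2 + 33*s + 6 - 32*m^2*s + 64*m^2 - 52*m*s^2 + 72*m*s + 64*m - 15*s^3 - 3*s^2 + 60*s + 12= 96*m^2 + 96*m - 15*s^3 + s^2*(12 - 52*m) + s*(-32*m^2 + 124*m + 93) + 18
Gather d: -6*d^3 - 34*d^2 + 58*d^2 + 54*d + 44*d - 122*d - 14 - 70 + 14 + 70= -6*d^3 + 24*d^2 - 24*d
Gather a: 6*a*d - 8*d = 6*a*d - 8*d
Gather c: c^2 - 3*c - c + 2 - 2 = c^2 - 4*c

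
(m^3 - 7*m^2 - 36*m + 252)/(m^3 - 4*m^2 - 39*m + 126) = (m - 6)/(m - 3)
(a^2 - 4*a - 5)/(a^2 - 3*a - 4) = (a - 5)/(a - 4)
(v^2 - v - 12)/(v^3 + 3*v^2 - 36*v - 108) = (v - 4)/(v^2 - 36)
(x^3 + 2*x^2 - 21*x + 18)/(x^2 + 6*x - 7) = (x^2 + 3*x - 18)/(x + 7)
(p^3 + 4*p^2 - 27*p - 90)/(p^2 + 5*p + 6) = (p^2 + p - 30)/(p + 2)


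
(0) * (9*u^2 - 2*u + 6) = 0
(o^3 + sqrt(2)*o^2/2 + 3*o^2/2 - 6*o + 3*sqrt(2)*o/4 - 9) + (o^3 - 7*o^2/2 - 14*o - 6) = 2*o^3 - 2*o^2 + sqrt(2)*o^2/2 - 20*o + 3*sqrt(2)*o/4 - 15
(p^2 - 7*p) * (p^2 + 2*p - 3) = p^4 - 5*p^3 - 17*p^2 + 21*p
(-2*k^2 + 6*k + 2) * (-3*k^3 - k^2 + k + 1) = 6*k^5 - 16*k^4 - 14*k^3 + 2*k^2 + 8*k + 2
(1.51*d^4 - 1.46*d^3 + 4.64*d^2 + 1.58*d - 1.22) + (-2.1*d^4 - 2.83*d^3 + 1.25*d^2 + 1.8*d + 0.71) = -0.59*d^4 - 4.29*d^3 + 5.89*d^2 + 3.38*d - 0.51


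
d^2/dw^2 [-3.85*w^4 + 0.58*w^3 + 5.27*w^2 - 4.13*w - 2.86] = -46.2*w^2 + 3.48*w + 10.54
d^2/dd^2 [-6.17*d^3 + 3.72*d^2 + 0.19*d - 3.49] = 7.44 - 37.02*d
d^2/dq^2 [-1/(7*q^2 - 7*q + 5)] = 14*(7*q^2 - 7*q - 7*(2*q - 1)^2 + 5)/(7*q^2 - 7*q + 5)^3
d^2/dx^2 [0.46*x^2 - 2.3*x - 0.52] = 0.920000000000000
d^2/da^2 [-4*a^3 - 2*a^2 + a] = -24*a - 4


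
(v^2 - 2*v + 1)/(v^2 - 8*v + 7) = (v - 1)/(v - 7)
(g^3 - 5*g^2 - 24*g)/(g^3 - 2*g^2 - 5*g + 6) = g*(g^2 - 5*g - 24)/(g^3 - 2*g^2 - 5*g + 6)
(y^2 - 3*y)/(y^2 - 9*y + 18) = y/(y - 6)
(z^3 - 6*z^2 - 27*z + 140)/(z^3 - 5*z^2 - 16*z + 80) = (z^2 - 2*z - 35)/(z^2 - z - 20)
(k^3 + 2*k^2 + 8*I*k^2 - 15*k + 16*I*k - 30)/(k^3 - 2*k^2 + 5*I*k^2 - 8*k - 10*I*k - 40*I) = (k + 3*I)/(k - 4)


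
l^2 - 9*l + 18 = (l - 6)*(l - 3)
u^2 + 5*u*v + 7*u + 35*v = (u + 7)*(u + 5*v)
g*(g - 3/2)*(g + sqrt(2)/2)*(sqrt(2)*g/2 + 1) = sqrt(2)*g^4/2 - 3*sqrt(2)*g^3/4 + 3*g^3/2 - 9*g^2/4 + sqrt(2)*g^2/2 - 3*sqrt(2)*g/4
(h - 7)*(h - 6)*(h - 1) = h^3 - 14*h^2 + 55*h - 42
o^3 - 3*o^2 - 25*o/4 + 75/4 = (o - 3)*(o - 5/2)*(o + 5/2)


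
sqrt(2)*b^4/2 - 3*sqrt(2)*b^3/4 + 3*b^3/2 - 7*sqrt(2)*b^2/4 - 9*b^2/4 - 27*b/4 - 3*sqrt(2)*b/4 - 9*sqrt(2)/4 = (b - 3)*(b + 3/2)*(b + sqrt(2))*(sqrt(2)*b/2 + 1/2)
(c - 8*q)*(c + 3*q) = c^2 - 5*c*q - 24*q^2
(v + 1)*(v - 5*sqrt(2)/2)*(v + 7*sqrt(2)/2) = v^3 + v^2 + sqrt(2)*v^2 - 35*v/2 + sqrt(2)*v - 35/2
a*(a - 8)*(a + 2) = a^3 - 6*a^2 - 16*a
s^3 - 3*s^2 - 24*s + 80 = (s - 4)^2*(s + 5)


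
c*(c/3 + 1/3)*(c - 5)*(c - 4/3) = c^4/3 - 16*c^3/9 + c^2/9 + 20*c/9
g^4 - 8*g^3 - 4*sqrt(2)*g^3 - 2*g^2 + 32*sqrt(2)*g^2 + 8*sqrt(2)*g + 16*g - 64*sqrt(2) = (g - 8)*(g - 4*sqrt(2))*(g - sqrt(2))*(g + sqrt(2))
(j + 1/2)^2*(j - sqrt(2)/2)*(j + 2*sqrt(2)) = j^4 + j^3 + 3*sqrt(2)*j^3/2 - 7*j^2/4 + 3*sqrt(2)*j^2/2 - 2*j + 3*sqrt(2)*j/8 - 1/2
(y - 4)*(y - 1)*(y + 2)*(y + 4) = y^4 + y^3 - 18*y^2 - 16*y + 32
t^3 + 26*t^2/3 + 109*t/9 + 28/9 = (t + 1/3)*(t + 4/3)*(t + 7)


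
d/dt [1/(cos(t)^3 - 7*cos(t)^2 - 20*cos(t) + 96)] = (3*cos(t)^2 - 14*cos(t) - 20)*sin(t)/(cos(t)^3 - 7*cos(t)^2 - 20*cos(t) + 96)^2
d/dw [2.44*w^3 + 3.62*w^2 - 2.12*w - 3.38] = 7.32*w^2 + 7.24*w - 2.12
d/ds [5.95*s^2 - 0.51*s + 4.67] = 11.9*s - 0.51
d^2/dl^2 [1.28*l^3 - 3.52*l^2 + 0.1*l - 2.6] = 7.68*l - 7.04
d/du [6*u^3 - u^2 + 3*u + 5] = 18*u^2 - 2*u + 3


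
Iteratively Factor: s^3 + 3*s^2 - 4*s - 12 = (s - 2)*(s^2 + 5*s + 6) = (s - 2)*(s + 3)*(s + 2)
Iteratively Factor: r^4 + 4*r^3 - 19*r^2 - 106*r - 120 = (r + 2)*(r^3 + 2*r^2 - 23*r - 60) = (r + 2)*(r + 4)*(r^2 - 2*r - 15) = (r + 2)*(r + 3)*(r + 4)*(r - 5)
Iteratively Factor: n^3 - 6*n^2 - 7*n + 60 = (n - 5)*(n^2 - n - 12) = (n - 5)*(n + 3)*(n - 4)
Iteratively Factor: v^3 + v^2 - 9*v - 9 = (v + 1)*(v^2 - 9) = (v + 1)*(v + 3)*(v - 3)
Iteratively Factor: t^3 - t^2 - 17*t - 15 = (t - 5)*(t^2 + 4*t + 3) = (t - 5)*(t + 3)*(t + 1)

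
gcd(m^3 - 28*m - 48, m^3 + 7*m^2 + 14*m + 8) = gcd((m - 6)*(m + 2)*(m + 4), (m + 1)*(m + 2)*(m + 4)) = m^2 + 6*m + 8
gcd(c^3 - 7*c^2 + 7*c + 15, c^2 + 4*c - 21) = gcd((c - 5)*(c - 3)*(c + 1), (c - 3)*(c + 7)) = c - 3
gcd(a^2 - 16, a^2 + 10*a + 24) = a + 4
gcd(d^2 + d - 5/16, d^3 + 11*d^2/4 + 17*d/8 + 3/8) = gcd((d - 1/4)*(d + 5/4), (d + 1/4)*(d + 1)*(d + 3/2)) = 1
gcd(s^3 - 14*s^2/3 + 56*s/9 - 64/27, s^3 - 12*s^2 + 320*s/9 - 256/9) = s^2 - 4*s + 32/9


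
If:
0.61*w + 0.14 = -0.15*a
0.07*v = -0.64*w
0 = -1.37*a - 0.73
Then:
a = -0.53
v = 0.90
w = -0.10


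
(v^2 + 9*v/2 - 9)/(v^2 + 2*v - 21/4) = 2*(v + 6)/(2*v + 7)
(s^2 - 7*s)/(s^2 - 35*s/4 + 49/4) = 4*s/(4*s - 7)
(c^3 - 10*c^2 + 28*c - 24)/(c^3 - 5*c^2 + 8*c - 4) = (c - 6)/(c - 1)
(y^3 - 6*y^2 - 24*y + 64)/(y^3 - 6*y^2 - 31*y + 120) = (y^2 + 2*y - 8)/(y^2 + 2*y - 15)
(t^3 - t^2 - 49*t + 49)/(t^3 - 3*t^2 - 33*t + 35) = (t + 7)/(t + 5)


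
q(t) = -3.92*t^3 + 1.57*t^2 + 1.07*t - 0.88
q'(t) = -11.76*t^2 + 3.14*t + 1.07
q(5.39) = -563.34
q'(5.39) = -323.66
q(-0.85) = 1.75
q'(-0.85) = -10.10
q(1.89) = -19.71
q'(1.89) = -35.00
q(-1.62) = 18.17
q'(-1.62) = -34.88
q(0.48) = -0.44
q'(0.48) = -0.13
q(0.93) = -1.68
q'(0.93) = -6.18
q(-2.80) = 94.48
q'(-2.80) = -99.92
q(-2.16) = 43.64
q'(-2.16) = -60.58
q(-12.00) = 6986.12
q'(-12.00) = -1730.05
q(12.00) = -6535.72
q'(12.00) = -1654.69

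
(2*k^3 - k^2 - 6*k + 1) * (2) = 4*k^3 - 2*k^2 - 12*k + 2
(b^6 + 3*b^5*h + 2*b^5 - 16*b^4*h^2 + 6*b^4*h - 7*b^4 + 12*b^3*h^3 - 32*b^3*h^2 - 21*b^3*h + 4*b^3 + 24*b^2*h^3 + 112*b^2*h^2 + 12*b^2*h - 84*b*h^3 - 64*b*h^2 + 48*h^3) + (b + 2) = b^6 + 3*b^5*h + 2*b^5 - 16*b^4*h^2 + 6*b^4*h - 7*b^4 + 12*b^3*h^3 - 32*b^3*h^2 - 21*b^3*h + 4*b^3 + 24*b^2*h^3 + 112*b^2*h^2 + 12*b^2*h - 84*b*h^3 - 64*b*h^2 + b + 48*h^3 + 2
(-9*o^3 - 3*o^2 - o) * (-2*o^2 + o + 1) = 18*o^5 - 3*o^4 - 10*o^3 - 4*o^2 - o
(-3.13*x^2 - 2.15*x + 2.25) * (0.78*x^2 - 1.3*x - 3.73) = -2.4414*x^4 + 2.392*x^3 + 16.2249*x^2 + 5.0945*x - 8.3925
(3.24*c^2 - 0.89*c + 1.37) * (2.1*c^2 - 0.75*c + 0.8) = 6.804*c^4 - 4.299*c^3 + 6.1365*c^2 - 1.7395*c + 1.096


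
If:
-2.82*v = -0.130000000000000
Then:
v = 0.05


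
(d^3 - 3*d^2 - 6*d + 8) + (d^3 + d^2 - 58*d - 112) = 2*d^3 - 2*d^2 - 64*d - 104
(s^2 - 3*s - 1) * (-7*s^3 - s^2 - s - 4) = -7*s^5 + 20*s^4 + 9*s^3 + 13*s + 4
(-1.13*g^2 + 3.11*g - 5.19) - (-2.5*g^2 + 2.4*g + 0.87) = 1.37*g^2 + 0.71*g - 6.06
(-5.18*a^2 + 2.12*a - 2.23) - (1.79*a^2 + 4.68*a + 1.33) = -6.97*a^2 - 2.56*a - 3.56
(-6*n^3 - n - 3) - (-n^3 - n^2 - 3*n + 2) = -5*n^3 + n^2 + 2*n - 5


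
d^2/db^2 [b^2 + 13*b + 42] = 2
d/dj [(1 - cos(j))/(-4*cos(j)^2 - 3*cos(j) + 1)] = 2*(-4*cos(j) + cos(2*j))*sin(j)/(4*cos(j)^2 + 3*cos(j) - 1)^2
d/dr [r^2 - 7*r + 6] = 2*r - 7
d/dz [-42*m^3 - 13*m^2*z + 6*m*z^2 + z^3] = -13*m^2 + 12*m*z + 3*z^2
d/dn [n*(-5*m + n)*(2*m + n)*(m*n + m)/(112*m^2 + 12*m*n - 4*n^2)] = m*(n*(2*m + n)*(3*m - 2*n)*(5*m - n)*(n + 1) + (28*m^2 + 3*m*n - n^2)*(-n*(2*m + n)*(5*m - n) + n*(2*m + n)*(n + 1) - n*(5*m - n)*(n + 1) - (2*m + n)*(5*m - n)*(n + 1)))/(4*(28*m^2 + 3*m*n - n^2)^2)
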